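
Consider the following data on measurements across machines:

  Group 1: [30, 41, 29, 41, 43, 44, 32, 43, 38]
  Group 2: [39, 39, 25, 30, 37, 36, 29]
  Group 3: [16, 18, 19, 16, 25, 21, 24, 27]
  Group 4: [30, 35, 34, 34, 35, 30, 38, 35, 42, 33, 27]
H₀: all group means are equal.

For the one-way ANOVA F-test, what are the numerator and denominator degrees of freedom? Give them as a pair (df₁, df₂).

k = 4 groups, N = 35 total
df = (k−1, N−k) = (4−1, 35−4) = (3, 31)

degrees of freedom = [3, 31]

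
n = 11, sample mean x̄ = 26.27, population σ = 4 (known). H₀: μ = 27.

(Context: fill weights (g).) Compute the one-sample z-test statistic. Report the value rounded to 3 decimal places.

SE = σ/√n = 4/√11 = 1.2060
z = (x̄−μ₀)/SE = (26.27−27)/1.2060 = -0.6053

test statistic = -0.605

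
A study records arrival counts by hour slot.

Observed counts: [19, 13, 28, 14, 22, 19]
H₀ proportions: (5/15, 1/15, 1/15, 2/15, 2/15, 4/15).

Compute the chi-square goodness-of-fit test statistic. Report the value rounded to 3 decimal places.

test statistic = 74.841

n = 115; E_i = n·p_i = [38.33, 7.67, 7.67, 15.33, 15.33, 30.67]
χ² = (19−38.33)²/38.33 + (13−7.67)²/7.67 + (28−7.67)²/7.67 + (14−15.33)²/15.33 + (22−15.33)²/15.33 + (19−30.67)²/30.67 = 74.8413
df = 5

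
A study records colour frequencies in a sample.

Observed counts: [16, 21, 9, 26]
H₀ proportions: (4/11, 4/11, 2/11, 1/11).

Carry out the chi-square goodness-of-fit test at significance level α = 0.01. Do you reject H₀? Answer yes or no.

n = 72; E_i = n·p_i = [26.18, 26.18, 13.09, 6.55]
χ² = (16−26.18)²/26.18 + (21−26.18)²/26.18 + (9−13.09)²/13.09 + (26−6.55)²/6.55 = 64.0868
df = 3
p-value (upper-tail) = 0.00000
At α=0.01: p < α → reject H₀

reject H₀: yes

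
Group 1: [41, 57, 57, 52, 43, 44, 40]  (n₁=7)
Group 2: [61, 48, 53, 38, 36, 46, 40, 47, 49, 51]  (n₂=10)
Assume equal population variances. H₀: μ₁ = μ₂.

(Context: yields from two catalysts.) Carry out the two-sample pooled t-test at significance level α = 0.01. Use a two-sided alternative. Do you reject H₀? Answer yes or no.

x̄₁=47.714, s₁=7.432, n₁=7
x̄₂=46.900, s₂=7.490, n₂=10
s_p² = [6·7.432² + 9·7.490²]/15 = 55.7552
SE = √(s_p²·(1/7+1/10)) = 3.6797
t = (47.714−46.900)/3.6797 = 0.2213
df = 15
p-value (two-sided) = 0.82785
At α=0.01: p ≥ α → fail to reject H₀

reject H₀: no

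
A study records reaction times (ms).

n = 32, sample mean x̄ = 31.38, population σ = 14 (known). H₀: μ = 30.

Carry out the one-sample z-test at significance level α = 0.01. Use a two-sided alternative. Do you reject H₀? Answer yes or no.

reject H₀: no

SE = σ/√n = 14/√32 = 2.4749
z = (x̄−μ₀)/SE = (31.38−30)/2.4749 = 0.5576
p-value (two-sided) = 0.57711
At α=0.01: p ≥ α → fail to reject H₀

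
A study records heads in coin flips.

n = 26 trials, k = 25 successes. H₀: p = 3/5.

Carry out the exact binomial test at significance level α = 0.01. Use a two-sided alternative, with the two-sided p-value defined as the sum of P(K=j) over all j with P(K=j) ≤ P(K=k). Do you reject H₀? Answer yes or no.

Exact binomial: n=26, k=25, p₀=3/5=0.6000
P(X=j) = C(n,j)·p₀^j·(1−p₀)^(n−j); p = Σ P(X=j) over j with P(X=j) ≤ P(X=25)
p-value (two-sided) = 0.00006
At α=0.01: p < α → reject H₀

reject H₀: yes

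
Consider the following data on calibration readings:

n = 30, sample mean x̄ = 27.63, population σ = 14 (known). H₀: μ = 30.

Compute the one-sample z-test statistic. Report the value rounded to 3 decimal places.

test statistic = -0.927

SE = σ/√n = 14/√30 = 2.5560
z = (x̄−μ₀)/SE = (27.63−30)/2.5560 = -0.9272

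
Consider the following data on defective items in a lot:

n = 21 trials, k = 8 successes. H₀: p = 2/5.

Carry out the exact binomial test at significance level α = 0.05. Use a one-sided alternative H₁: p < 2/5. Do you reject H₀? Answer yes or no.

reject H₀: no

Exact binomial: n=21, k=8, p₀=2/5=0.4000
P(X≤8) from Σ C(n,i)·p₀^i·(1−p₀)^(n−i)
p-value (one-sided, H₁ less) = 0.52372
At α=0.05: p ≥ α → fail to reject H₀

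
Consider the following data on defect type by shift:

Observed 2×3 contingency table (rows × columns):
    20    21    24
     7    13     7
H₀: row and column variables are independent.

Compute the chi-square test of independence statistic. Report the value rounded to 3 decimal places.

Row totals [65, 27], col totals [27, 34, 31], n=92
χ² = (20−19.08)²/19.08 + (21−24.02)²/24.02 + (24−21.90)²/21.90 + (7−7.92)²/7.92 + (13−9.98)²/9.98 + (7−9.10)²/9.10 = 2.1323
df = 2

test statistic = 2.132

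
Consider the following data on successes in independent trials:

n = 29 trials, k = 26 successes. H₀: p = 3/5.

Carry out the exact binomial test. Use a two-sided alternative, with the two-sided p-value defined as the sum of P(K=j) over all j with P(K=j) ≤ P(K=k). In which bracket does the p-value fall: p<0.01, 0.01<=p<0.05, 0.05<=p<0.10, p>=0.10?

Exact binomial: n=29, k=26, p₀=3/5=0.6000
P(X=j) = C(n,j)·p₀^j·(1−p₀)^(n−j); p = Σ P(X=j) over j with P(X=j) ≤ P(X=26)
p-value (two-sided) = 0.00089
→ bracket: p<0.01

p-value bracket: p<0.01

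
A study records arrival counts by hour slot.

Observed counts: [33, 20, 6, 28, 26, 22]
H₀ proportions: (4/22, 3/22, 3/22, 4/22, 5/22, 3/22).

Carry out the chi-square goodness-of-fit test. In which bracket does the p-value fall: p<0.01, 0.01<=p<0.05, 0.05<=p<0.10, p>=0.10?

p-value bracket: 0.01<=p<0.05

n = 135; E_i = n·p_i = [24.55, 18.41, 18.41, 24.55, 30.68, 18.41]
χ² = (33−24.55)²/24.55 + (20−18.41)²/18.41 + (6−18.41)²/18.41 + (28−24.55)²/24.55 + (26−30.68)²/30.68 + (22−18.41)²/18.41 = 13.3153
df = 5
p-value (upper-tail) = 0.02060
→ bracket: 0.01<=p<0.05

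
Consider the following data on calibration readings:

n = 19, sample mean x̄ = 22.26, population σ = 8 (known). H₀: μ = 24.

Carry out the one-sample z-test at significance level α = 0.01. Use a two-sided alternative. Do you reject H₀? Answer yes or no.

SE = σ/√n = 8/√19 = 1.8353
z = (x̄−μ₀)/SE = (22.26−24)/1.8353 = -0.9481
p-value (two-sided) = 0.34310
At α=0.01: p ≥ α → fail to reject H₀

reject H₀: no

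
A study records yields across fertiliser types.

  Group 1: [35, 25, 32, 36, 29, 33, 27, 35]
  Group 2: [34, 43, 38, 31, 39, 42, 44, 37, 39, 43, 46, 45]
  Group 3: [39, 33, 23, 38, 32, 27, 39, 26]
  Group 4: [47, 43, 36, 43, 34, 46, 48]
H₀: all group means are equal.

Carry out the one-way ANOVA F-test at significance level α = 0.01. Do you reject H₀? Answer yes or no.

reject H₀: yes

Group means [31.50, 40.08, 32.12, 42.43], grand mean 36.771
SSB = Σnᵢ(x̄ᵢ−x̄)² = 750.665; SSW = ΣΣ(x−x̄ᵢ)² = 801.506
MSB = 750.665/3 = 250.2218; MSW = 801.506/31 = 25.8550
F = MSB/MSW = 9.6779
df = (3, 31)
p-value (upper-tail) = 0.00012
At α=0.01: p < α → reject H₀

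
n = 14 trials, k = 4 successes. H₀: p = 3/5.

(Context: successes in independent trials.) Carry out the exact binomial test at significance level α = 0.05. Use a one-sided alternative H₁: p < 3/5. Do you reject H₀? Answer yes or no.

Exact binomial: n=14, k=4, p₀=3/5=0.6000
P(X≤4) from Σ C(n,i)·p₀^i·(1−p₀)^(n−i)
p-value (one-sided, H₁ less) = 0.01751
At α=0.05: p < α → reject H₀

reject H₀: yes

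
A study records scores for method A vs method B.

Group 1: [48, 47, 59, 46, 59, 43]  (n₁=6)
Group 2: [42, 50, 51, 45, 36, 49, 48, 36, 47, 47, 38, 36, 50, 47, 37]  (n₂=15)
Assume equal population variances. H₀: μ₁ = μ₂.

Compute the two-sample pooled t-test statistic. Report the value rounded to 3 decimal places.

test statistic = 2.167

x̄₁=50.333, s₁=6.919, n₁=6
x̄₂=43.933, s₂=5.800, n₂=15
s_p² = [5·6.919² + 14·5.800²]/19 = 37.3825
SE = √(s_p²·(1/6+1/15)) = 2.9534
t = (50.333−43.933)/2.9534 = 2.1670
df = 19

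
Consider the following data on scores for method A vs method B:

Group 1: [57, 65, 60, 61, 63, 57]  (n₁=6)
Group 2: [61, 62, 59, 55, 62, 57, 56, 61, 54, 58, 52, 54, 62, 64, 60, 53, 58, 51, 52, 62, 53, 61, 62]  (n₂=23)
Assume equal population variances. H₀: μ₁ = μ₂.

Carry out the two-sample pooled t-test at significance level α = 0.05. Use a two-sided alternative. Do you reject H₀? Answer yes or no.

reject H₀: no

x̄₁=60.500, s₁=3.209, n₁=6
x̄₂=57.783, s₂=4.067, n₂=23
s_p² = [5·3.209² + 22·4.067²]/27 = 15.3857
SE = √(s_p²·(1/6+1/23)) = 1.7981
t = (60.500−57.783)/1.7981 = 1.5112
df = 27
p-value (two-sided) = 0.14234
At α=0.05: p ≥ α → fail to reject H₀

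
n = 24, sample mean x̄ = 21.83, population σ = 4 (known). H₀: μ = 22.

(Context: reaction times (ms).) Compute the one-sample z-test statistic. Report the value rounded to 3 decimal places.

SE = σ/√n = 4/√24 = 0.8165
z = (x̄−μ₀)/SE = (21.83−22)/0.8165 = -0.2082

test statistic = -0.208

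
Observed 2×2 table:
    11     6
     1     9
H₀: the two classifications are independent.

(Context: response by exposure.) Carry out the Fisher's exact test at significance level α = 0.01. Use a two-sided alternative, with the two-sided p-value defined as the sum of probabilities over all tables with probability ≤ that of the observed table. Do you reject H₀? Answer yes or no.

reject H₀: no

Margins: r₁=17, r₂=10, c₁=12, c₂=15, n=27
p_obs = C(17,11)·C(10,1)/C(27,12); sum pmf over tables with pmf ≤ p_obs
p-value (two-sided) = 0.01404
At α=0.01: p ≥ α → fail to reject H₀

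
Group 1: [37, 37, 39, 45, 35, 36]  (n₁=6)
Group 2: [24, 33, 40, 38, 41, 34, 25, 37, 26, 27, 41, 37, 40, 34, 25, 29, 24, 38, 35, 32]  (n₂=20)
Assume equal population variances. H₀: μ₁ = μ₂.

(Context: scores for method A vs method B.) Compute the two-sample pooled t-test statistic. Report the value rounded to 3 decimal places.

test statistic = 1.959

x̄₁=38.167, s₁=3.601, n₁=6
x̄₂=33.000, s₂=6.096, n₂=20
s_p² = [5·3.601² + 19·6.096²]/24 = 32.1181
SE = √(s_p²·(1/6+1/20)) = 2.6380
t = (38.167−33.000)/2.6380 = 1.9586
df = 24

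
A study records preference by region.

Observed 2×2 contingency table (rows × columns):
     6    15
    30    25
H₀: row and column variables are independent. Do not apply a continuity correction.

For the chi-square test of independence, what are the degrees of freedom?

df = (r−1)(c−1) = (2−1)·(2−1) = 1

degrees of freedom = 1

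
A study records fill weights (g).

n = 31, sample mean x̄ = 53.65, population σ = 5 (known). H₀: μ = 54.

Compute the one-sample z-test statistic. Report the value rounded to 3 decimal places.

SE = σ/√n = 5/√31 = 0.8980
z = (x̄−μ₀)/SE = (53.65−54)/0.8980 = -0.3897

test statistic = -0.390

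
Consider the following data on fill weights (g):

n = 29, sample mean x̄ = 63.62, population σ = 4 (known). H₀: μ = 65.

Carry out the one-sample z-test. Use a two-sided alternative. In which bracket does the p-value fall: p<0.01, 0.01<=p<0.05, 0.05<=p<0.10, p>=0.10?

p-value bracket: 0.05<=p<0.10

SE = σ/√n = 4/√29 = 0.7428
z = (x̄−μ₀)/SE = (63.62−65)/0.7428 = -1.8579
p-value (two-sided) = 0.06319
→ bracket: 0.05<=p<0.10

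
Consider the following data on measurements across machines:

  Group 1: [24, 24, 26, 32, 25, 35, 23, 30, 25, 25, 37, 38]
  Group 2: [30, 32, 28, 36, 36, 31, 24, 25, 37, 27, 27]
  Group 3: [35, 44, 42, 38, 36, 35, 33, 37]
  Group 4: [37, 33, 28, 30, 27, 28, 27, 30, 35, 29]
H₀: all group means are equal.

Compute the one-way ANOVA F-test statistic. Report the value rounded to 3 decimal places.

test statistic = 6.772

Group means [28.67, 30.27, 37.50, 30.40], grand mean 31.244
SSB = Σnᵢ(x̄ᵢ−x̄)² = 410.312; SSW = ΣΣ(x−x̄ᵢ)² = 747.248
MSB = 410.312/3 = 136.7708; MSW = 747.248/37 = 20.1959
F = MSB/MSW = 6.7722
df = (3, 37)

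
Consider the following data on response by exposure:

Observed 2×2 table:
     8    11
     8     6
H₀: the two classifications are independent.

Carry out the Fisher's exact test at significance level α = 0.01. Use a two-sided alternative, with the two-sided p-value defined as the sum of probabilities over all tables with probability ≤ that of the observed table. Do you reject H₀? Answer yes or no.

Margins: r₁=19, r₂=14, c₁=16, c₂=17, n=33
p_obs = C(19,8)·C(14,8)/C(33,16); sum pmf over tables with pmf ≤ p_obs
p-value (two-sided) = 0.49053
At α=0.01: p ≥ α → fail to reject H₀

reject H₀: no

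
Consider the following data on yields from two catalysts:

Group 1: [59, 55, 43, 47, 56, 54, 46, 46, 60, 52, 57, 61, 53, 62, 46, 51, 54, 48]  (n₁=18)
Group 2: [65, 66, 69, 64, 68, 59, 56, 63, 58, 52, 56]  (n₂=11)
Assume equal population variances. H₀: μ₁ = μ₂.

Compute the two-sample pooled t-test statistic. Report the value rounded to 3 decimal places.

test statistic = -3.967

x̄₁=52.778, s₁=5.806, n₁=18
x̄₂=61.455, s₂=5.556, n₂=11
s_p² = [17·5.806² + 10·5.556²]/27 = 32.6607
SE = √(s_p²·(1/18+1/11)) = 2.1872
t = (52.778−61.455)/2.1872 = -3.9672
df = 27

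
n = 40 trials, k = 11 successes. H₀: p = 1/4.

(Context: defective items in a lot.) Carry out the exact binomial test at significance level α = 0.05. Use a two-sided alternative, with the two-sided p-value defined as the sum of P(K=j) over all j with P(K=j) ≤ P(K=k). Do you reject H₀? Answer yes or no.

reject H₀: no

Exact binomial: n=40, k=11, p₀=1/4=0.2500
P(X=j) = C(n,j)·p₀^j·(1−p₀)^(n−j); p = Σ P(X=j) over j with P(X=j) ≤ P(X=11)
p-value (two-sided) = 0.71593
At α=0.05: p ≥ α → fail to reject H₀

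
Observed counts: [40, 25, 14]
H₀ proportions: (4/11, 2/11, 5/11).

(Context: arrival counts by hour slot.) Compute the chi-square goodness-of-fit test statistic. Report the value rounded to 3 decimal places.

test statistic = 25.667

n = 79; E_i = n·p_i = [28.73, 14.36, 35.91]
χ² = (40−28.73)²/28.73 + (25−14.36)²/14.36 + (14−35.91)²/35.91 = 25.6671
df = 2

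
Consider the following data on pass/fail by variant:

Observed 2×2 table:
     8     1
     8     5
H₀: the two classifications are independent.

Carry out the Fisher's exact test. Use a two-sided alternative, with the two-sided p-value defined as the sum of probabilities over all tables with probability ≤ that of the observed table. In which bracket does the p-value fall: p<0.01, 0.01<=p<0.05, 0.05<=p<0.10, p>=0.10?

Margins: r₁=9, r₂=13, c₁=16, c₂=6, n=22
p_obs = C(9,8)·C(13,8)/C(22,16); sum pmf over tables with pmf ≤ p_obs
p-value (two-sided) = 0.33304
→ bracket: p>=0.10

p-value bracket: p>=0.10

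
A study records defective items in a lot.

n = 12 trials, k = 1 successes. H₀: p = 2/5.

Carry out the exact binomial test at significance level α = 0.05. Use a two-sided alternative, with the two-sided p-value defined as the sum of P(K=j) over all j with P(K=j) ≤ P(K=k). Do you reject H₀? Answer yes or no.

reject H₀: yes

Exact binomial: n=12, k=1, p₀=2/5=0.4000
P(X=j) = C(n,j)·p₀^j·(1−p₀)^(n−j); p = Σ P(X=j) over j with P(X=j) ≤ P(X=1)
p-value (two-sided) = 0.03486
At α=0.05: p < α → reject H₀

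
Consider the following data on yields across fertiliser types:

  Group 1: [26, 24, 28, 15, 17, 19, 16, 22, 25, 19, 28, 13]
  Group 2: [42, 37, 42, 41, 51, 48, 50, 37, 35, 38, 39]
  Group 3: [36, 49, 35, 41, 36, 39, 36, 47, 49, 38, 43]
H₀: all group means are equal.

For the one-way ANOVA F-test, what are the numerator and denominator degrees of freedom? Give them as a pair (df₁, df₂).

k = 3 groups, N = 34 total
df = (k−1, N−k) = (3−1, 34−3) = (2, 31)

degrees of freedom = [2, 31]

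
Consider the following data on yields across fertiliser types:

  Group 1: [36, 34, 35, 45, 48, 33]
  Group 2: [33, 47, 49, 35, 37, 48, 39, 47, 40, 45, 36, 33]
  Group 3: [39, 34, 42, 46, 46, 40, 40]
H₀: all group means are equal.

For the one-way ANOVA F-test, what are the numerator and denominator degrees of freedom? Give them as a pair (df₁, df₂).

degrees of freedom = [2, 22]

k = 3 groups, N = 25 total
df = (k−1, N−k) = (3−1, 25−3) = (2, 22)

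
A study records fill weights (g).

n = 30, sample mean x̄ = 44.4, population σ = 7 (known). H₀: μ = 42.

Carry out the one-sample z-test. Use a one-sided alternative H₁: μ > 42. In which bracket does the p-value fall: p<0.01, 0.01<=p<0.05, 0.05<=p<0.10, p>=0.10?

SE = σ/√n = 7/√30 = 1.2780
z = (x̄−μ₀)/SE = (44.4−42)/1.2780 = 1.8779
p-value (one-sided, H₁ greater) = 0.03020
→ bracket: 0.01<=p<0.05

p-value bracket: 0.01<=p<0.05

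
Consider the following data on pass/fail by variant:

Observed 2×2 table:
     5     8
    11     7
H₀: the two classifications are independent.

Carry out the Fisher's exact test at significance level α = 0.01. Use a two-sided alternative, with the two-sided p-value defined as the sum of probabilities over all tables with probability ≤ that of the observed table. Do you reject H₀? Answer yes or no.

Margins: r₁=13, r₂=18, c₁=16, c₂=15, n=31
p_obs = C(13,5)·C(18,11)/C(31,16); sum pmf over tables with pmf ≤ p_obs
p-value (two-sided) = 0.28516
At α=0.01: p ≥ α → fail to reject H₀

reject H₀: no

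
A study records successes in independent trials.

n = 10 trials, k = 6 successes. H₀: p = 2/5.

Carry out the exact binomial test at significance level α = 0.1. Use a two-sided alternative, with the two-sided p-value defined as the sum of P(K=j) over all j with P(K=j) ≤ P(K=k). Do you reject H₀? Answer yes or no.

reject H₀: no

Exact binomial: n=10, k=6, p₀=2/5=0.4000
P(X=j) = C(n,j)·p₀^j·(1−p₀)^(n−j); p = Σ P(X=j) over j with P(X=j) ≤ P(X=6)
p-value (two-sided) = 0.21260
At α=0.1: p ≥ α → fail to reject H₀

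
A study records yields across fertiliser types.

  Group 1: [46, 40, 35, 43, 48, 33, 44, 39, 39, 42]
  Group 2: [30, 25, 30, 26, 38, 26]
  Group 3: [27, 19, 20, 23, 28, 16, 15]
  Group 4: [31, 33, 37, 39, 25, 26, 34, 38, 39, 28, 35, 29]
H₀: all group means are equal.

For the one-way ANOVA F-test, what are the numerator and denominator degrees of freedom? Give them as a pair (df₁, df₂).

degrees of freedom = [3, 31]

k = 4 groups, N = 35 total
df = (k−1, N−k) = (4−1, 35−4) = (3, 31)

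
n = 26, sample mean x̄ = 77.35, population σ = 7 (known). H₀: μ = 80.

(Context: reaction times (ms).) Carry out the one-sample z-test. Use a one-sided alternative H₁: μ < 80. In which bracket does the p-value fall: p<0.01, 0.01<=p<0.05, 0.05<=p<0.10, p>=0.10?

SE = σ/√n = 7/√26 = 1.3728
z = (x̄−μ₀)/SE = (77.35−80)/1.3728 = -1.9303
p-value (one-sided, H₁ less) = 0.02678
→ bracket: 0.01<=p<0.05

p-value bracket: 0.01<=p<0.05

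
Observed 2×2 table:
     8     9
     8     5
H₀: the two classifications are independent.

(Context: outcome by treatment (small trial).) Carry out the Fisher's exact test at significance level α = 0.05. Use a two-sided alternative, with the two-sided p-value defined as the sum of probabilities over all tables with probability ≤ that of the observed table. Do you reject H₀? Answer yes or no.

reject H₀: no

Margins: r₁=17, r₂=13, c₁=16, c₂=14, n=30
p_obs = C(17,8)·C(13,8)/C(30,16); sum pmf over tables with pmf ≤ p_obs
p-value (two-sided) = 0.48365
At α=0.05: p ≥ α → fail to reject H₀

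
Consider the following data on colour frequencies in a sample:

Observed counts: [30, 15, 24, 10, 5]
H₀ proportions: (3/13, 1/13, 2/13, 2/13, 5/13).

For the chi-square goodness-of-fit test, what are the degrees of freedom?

df = k − 1 = 5 − 1 = 4

degrees of freedom = 4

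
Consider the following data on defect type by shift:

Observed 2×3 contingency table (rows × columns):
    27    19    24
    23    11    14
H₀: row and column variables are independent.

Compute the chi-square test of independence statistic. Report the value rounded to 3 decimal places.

Row totals [70, 48], col totals [50, 30, 38], n=118
χ² = (27−29.66)²/29.66 + (19−17.80)²/17.80 + (24−22.54)²/22.54 + (23−20.34)²/20.34 + (11−12.20)²/12.20 + (14−15.46)²/15.46 = 1.0186
df = 2

test statistic = 1.019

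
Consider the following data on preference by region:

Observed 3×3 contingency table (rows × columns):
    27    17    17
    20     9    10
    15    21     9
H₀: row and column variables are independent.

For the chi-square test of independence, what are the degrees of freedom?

degrees of freedom = 4

df = (r−1)(c−1) = (3−1)·(3−1) = 4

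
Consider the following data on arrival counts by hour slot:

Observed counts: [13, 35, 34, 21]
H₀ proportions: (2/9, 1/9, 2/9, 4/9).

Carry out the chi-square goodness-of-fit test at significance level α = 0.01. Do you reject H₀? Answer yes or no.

n = 103; E_i = n·p_i = [22.89, 11.44, 22.89, 45.78]
χ² = (13−22.89)²/22.89 + (35−11.44)²/11.44 + (34−22.89)²/22.89 + (21−45.78)²/45.78 = 71.5607
df = 3
p-value (upper-tail) = 0.00000
At α=0.01: p < α → reject H₀

reject H₀: yes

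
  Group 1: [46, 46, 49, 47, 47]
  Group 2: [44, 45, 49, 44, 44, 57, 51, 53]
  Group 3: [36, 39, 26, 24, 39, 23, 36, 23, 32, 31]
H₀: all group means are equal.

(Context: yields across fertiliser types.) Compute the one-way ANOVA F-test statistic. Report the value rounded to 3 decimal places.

Group means [47.00, 48.38, 30.90], grand mean 40.478
SSB = Σnᵢ(x̄ᵢ−x̄)² = 1628.964; SSW = ΣΣ(x−x̄ᵢ)² = 558.775
MSB = 1628.964/2 = 814.4821; MSW = 558.775/20 = 27.9388
F = MSB/MSW = 29.1524
df = (2, 20)

test statistic = 29.152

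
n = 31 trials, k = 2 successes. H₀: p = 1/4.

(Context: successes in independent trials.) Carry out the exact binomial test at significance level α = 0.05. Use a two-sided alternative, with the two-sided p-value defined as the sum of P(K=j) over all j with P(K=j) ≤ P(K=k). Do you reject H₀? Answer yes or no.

reject H₀: yes

Exact binomial: n=31, k=2, p₀=1/4=0.2500
P(X=j) = C(n,j)·p₀^j·(1−p₀)^(n−j); p = Σ P(X=j) over j with P(X=j) ≤ P(X=2)
p-value (two-sided) = 0.01254
At α=0.05: p < α → reject H₀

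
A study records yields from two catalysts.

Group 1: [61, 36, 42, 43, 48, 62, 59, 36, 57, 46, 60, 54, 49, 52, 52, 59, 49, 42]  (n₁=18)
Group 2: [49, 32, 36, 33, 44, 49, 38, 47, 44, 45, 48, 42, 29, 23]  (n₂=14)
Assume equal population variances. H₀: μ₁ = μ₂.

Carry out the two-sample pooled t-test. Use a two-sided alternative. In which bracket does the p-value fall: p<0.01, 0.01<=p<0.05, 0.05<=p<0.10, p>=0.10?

p-value bracket: p<0.01

x̄₁=50.389, s₁=8.361, n₁=18
x̄₂=39.929, s₂=8.223, n₂=14
s_p² = [17·8.361² + 13·8.223²]/30 = 68.9069
SE = √(s_p²·(1/18+1/14)) = 2.9581
t = (50.389−39.929)/2.9581 = 3.5362
df = 30
p-value (two-sided) = 0.00134
→ bracket: p<0.01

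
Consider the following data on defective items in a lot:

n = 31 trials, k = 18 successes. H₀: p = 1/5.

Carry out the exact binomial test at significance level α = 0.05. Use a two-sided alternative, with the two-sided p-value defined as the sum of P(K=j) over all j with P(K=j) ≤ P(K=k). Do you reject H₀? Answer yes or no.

Exact binomial: n=31, k=18, p₀=1/5=0.2000
P(X=j) = C(n,j)·p₀^j·(1−p₀)^(n−j); p = Σ P(X=j) over j with P(X=j) ≤ P(X=18)
p-value (two-sided) = 0.00000
At α=0.05: p < α → reject H₀

reject H₀: yes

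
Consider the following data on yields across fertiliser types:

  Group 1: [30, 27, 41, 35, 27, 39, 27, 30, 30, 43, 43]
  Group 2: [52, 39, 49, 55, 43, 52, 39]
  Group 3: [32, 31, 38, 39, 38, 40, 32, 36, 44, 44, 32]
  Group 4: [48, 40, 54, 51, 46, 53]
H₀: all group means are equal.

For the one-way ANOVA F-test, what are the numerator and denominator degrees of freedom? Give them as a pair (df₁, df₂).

k = 4 groups, N = 35 total
df = (k−1, N−k) = (4−1, 35−4) = (3, 31)

degrees of freedom = [3, 31]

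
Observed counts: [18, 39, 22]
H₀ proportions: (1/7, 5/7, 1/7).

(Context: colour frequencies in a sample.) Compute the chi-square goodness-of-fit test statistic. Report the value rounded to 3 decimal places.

n = 79; E_i = n·p_i = [11.29, 56.43, 11.29]
χ² = (18−11.29)²/11.29 + (39−56.43)²/56.43 + (22−11.29)²/11.29 = 19.5494
df = 2

test statistic = 19.549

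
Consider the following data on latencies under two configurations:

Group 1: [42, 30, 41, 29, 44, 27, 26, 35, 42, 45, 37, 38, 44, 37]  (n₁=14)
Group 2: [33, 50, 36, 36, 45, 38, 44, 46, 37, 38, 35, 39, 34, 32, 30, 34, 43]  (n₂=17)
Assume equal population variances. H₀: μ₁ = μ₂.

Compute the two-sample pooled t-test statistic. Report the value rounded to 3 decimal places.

test statistic = -0.599

x̄₁=36.929, s₁=6.604, n₁=14
x̄₂=38.235, s₂=5.551, n₂=17
s_p² = [13·6.604² + 16·5.551²]/29 = 36.5513
SE = √(s_p²·(1/14+1/17)) = 2.1819
t = (36.929−38.235)/2.1819 = -0.5989
df = 29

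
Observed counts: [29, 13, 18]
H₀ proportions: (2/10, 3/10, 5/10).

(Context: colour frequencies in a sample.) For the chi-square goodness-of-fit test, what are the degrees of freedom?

degrees of freedom = 2

df = k − 1 = 3 − 1 = 2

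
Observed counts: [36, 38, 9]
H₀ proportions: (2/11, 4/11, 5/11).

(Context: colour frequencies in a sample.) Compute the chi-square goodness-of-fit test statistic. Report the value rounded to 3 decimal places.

test statistic = 52.870

n = 83; E_i = n·p_i = [15.09, 30.18, 37.73]
χ² = (36−15.09)²/15.09 + (38−30.18)²/30.18 + (9−37.73)²/37.73 = 52.8699
df = 2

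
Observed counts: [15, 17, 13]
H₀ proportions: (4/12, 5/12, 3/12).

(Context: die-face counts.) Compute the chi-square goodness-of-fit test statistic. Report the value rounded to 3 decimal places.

test statistic = 0.436

n = 45; E_i = n·p_i = [15.00, 18.75, 11.25]
χ² = (15−15.00)²/15.00 + (17−18.75)²/18.75 + (13−11.25)²/11.25 = 0.4356
df = 2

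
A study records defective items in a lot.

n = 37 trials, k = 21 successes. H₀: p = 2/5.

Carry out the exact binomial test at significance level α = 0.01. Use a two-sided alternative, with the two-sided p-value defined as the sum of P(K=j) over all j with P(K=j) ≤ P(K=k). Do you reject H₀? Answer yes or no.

reject H₀: no

Exact binomial: n=37, k=21, p₀=2/5=0.4000
P(X=j) = C(n,j)·p₀^j·(1−p₀)^(n−j); p = Σ P(X=j) over j with P(X=j) ≤ P(X=21)
p-value (two-sided) = 0.04381
At α=0.01: p ≥ α → fail to reject H₀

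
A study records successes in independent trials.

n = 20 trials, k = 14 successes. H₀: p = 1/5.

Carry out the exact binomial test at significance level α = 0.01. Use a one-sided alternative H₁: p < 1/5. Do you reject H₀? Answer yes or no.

reject H₀: no

Exact binomial: n=20, k=14, p₀=1/5=0.2000
P(X≤14) from Σ C(n,i)·p₀^i·(1−p₀)^(n−i)
p-value (one-sided, H₁ less) = 1.00000
At α=0.01: p ≥ α → fail to reject H₀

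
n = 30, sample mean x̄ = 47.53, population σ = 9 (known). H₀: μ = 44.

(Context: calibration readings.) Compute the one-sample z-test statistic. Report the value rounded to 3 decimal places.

SE = σ/√n = 9/√30 = 1.6432
z = (x̄−μ₀)/SE = (47.53−44)/1.6432 = 2.1483

test statistic = 2.148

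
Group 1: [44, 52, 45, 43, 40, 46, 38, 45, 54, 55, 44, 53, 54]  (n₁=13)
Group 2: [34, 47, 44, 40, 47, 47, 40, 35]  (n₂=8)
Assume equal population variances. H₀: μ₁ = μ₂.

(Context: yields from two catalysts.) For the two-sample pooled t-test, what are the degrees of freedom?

df = n₁ + n₂ − 2 = 13 + 8 − 2 = 19

degrees of freedom = 19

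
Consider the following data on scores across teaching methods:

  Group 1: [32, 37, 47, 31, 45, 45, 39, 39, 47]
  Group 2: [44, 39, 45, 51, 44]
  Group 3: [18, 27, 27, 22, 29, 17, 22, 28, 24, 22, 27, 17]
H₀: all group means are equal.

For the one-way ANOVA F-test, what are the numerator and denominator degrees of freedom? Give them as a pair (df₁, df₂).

k = 3 groups, N = 26 total
df = (k−1, N−k) = (3−1, 26−3) = (2, 23)

degrees of freedom = [2, 23]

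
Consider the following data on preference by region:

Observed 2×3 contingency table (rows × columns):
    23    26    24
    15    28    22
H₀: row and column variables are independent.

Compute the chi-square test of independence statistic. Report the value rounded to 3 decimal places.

test statistic = 1.386

Row totals [73, 65], col totals [38, 54, 46], n=138
χ² = (23−20.10)²/20.10 + (26−28.57)²/28.57 + (24−24.33)²/24.33 + (15−17.90)²/17.90 + (28−25.43)²/25.43 + (22−21.67)²/21.67 = 1.3861
df = 2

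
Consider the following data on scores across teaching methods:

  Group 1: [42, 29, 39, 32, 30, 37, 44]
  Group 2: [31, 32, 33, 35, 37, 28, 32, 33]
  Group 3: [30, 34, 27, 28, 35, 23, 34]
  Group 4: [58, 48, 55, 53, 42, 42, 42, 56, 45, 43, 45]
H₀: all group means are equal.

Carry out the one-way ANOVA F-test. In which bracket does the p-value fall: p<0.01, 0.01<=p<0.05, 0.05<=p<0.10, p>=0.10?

Group means [36.14, 32.62, 30.14, 48.09], grand mean 38.000
SSB = Σnᵢ(x̄ᵢ−x̄)² = 1807.502; SSW = ΣΣ(x−x̄ᵢ)² = 768.498
MSB = 1807.502/3 = 602.5005; MSW = 768.498/29 = 26.4999
F = MSB/MSW = 22.7359
df = (3, 29)
p-value (upper-tail) = 0.00000
→ bracket: p<0.01

p-value bracket: p<0.01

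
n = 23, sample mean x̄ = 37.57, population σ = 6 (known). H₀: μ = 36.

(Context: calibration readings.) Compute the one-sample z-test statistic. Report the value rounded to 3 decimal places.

test statistic = 1.255

SE = σ/√n = 6/√23 = 1.2511
z = (x̄−μ₀)/SE = (37.57−36)/1.2511 = 1.2549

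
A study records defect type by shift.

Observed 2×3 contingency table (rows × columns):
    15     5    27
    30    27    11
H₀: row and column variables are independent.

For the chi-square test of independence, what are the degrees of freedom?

df = (r−1)(c−1) = (2−1)·(3−1) = 2

degrees of freedom = 2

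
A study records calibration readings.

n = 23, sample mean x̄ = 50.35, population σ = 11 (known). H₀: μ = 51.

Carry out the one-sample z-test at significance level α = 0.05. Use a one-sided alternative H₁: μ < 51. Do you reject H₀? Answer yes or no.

SE = σ/√n = 11/√23 = 2.2937
z = (x̄−μ₀)/SE = (50.35−51)/2.2937 = -0.2834
p-value (one-sided, H₁ less) = 0.38844
At α=0.05: p ≥ α → fail to reject H₀

reject H₀: no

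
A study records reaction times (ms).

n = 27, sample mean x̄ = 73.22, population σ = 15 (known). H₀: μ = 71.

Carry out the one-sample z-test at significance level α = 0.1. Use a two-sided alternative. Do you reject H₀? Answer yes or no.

reject H₀: no

SE = σ/√n = 15/√27 = 2.8868
z = (x̄−μ₀)/SE = (73.22−71)/2.8868 = 0.7690
p-value (two-sided) = 0.44188
At α=0.1: p ≥ α → fail to reject H₀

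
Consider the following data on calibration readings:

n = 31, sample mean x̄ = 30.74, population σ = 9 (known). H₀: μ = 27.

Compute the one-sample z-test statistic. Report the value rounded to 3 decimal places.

test statistic = 2.314

SE = σ/√n = 9/√31 = 1.6164
z = (x̄−μ₀)/SE = (30.74−27)/1.6164 = 2.3137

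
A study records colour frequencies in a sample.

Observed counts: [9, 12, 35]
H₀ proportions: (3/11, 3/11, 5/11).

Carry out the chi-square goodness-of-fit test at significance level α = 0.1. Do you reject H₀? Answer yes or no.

n = 56; E_i = n·p_i = [15.27, 15.27, 25.45]
χ² = (9−15.27)²/15.27 + (12−15.27)²/15.27 + (35−25.45)²/25.45 = 6.8571
df = 2
p-value (upper-tail) = 0.03243
At α=0.1: p < α → reject H₀

reject H₀: yes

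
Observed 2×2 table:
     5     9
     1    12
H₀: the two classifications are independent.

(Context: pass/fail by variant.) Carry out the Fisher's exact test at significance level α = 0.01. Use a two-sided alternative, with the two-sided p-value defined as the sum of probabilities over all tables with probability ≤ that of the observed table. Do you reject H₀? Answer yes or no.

reject H₀: no

Margins: r₁=14, r₂=13, c₁=6, c₂=21, n=27
p_obs = C(14,5)·C(13,1)/C(27,6); sum pmf over tables with pmf ≤ p_obs
p-value (two-sided) = 0.16473
At α=0.01: p ≥ α → fail to reject H₀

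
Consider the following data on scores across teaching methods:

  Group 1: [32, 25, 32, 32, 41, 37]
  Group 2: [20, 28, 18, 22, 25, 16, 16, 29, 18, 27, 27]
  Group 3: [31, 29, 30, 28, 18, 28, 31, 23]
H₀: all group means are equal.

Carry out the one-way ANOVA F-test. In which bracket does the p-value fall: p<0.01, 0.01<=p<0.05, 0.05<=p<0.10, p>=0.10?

Group means [33.17, 22.36, 27.25], grand mean 26.520
SSB = Σnᵢ(x̄ᵢ−x̄)² = 459.361; SSW = ΣΣ(x−x̄ᵢ)² = 540.879
MSB = 459.361/2 = 229.6806; MSW = 540.879/22 = 24.5854
F = MSB/MSW = 9.3422
df = (2, 22)
p-value (upper-tail) = 0.00116
→ bracket: p<0.01

p-value bracket: p<0.01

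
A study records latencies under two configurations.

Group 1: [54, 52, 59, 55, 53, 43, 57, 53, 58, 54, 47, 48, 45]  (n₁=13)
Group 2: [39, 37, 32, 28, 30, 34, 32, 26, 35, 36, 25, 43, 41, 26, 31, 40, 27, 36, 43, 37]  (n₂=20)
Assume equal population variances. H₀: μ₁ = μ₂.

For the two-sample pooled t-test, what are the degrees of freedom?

degrees of freedom = 31

df = n₁ + n₂ − 2 = 13 + 20 − 2 = 31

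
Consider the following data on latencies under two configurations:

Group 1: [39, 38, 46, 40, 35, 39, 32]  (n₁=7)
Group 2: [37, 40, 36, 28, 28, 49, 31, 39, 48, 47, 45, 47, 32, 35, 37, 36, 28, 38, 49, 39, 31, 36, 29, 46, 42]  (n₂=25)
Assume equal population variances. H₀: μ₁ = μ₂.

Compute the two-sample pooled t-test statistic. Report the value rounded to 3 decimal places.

test statistic = 0.110

x̄₁=38.429, s₁=4.353, n₁=7
x̄₂=38.120, s₂=7.002, n₂=25
s_p² = [6·4.353² + 24·7.002²]/30 = 43.0118
SE = √(s_p²·(1/7+1/25)) = 2.8045
t = (38.429−38.120)/2.8045 = 0.1100
df = 30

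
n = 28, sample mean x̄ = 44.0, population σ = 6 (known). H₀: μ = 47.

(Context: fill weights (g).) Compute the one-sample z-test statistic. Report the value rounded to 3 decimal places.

SE = σ/√n = 6/√28 = 1.1339
z = (x̄−μ₀)/SE = (44.0−47)/1.1339 = -2.6458

test statistic = -2.646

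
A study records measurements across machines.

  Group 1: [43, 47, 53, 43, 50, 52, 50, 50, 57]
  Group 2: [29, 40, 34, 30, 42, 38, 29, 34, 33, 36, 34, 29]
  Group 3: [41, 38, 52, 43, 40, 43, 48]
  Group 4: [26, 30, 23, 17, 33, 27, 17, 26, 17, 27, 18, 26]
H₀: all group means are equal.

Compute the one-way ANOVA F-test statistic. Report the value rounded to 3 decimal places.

test statistic = 53.981

Group means [49.44, 34.00, 43.57, 23.92], grand mean 36.125
SSB = Σnᵢ(x̄ᵢ−x̄)² = 3827.522; SSW = ΣΣ(x−x̄ᵢ)² = 850.853
MSB = 3827.522/3 = 1275.8406; MSW = 850.853/36 = 23.6348
F = MSB/MSW = 53.9814
df = (3, 36)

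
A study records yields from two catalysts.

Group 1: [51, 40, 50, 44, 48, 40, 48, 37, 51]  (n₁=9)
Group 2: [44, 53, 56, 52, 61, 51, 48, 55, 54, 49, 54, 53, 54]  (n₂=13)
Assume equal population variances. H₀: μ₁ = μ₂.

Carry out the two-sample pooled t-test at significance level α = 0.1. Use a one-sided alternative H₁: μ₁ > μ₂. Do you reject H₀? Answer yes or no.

x̄₁=45.444, s₁=5.341, n₁=9
x̄₂=52.615, s₂=4.134, n₂=13
s_p² = [8·5.341² + 12·4.134²]/20 = 21.6650
SE = √(s_p²·(1/9+1/13)) = 2.0184
t = (45.444−52.615)/2.0184 = -3.5529
df = 20
p-value (one-sided, H₁ greater) = 0.99900
At α=0.1: p ≥ α → fail to reject H₀

reject H₀: no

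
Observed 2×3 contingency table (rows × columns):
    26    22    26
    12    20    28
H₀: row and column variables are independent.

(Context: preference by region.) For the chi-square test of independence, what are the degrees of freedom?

degrees of freedom = 2

df = (r−1)(c−1) = (2−1)·(3−1) = 2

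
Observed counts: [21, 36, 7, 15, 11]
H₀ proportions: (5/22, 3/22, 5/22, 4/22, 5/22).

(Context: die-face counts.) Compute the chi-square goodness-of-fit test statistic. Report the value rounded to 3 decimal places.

test statistic = 59.221

n = 90; E_i = n·p_i = [20.45, 12.27, 20.45, 16.36, 20.45]
χ² = (21−20.45)²/20.45 + (36−12.27)²/12.27 + (7−20.45)²/20.45 + (15−16.36)²/16.36 + (11−20.45)²/20.45 = 59.2211
df = 4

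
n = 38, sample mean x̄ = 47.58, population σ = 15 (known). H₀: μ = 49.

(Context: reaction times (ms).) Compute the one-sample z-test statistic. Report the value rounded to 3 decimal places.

test statistic = -0.584

SE = σ/√n = 15/√38 = 2.4333
z = (x̄−μ₀)/SE = (47.58−49)/2.4333 = -0.5836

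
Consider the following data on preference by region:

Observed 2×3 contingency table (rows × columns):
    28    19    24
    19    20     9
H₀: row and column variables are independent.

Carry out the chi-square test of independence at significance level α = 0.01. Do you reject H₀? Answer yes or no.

reject H₀: no

Row totals [71, 48], col totals [47, 39, 33], n=119
χ² = (28−28.04)²/28.04 + (19−23.27)²/23.27 + (24−19.69)²/19.69 + (19−18.96)²/18.96 + (20−15.73)²/15.73 + (9−13.31)²/13.31 = 4.2818
df = 2
p-value (upper-tail) = 0.11755
At α=0.01: p ≥ α → fail to reject H₀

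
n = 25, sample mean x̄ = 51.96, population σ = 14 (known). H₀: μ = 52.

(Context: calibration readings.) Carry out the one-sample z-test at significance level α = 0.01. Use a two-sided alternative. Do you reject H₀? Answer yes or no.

SE = σ/√n = 14/√25 = 2.8000
z = (x̄−μ₀)/SE = (51.96−52)/2.8000 = -0.0143
p-value (two-sided) = 0.98860
At α=0.01: p ≥ α → fail to reject H₀

reject H₀: no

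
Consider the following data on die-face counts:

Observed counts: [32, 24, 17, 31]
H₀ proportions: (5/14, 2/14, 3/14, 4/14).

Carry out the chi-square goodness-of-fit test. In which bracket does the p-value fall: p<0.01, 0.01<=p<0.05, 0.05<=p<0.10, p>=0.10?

n = 104; E_i = n·p_i = [37.14, 14.86, 22.29, 29.71]
χ² = (32−37.14)²/37.14 + (24−14.86)²/14.86 + (17−22.29)²/22.29 + (31−29.71)²/29.71 = 7.6478
df = 3
p-value (upper-tail) = 0.05388
→ bracket: 0.05<=p<0.10

p-value bracket: 0.05<=p<0.10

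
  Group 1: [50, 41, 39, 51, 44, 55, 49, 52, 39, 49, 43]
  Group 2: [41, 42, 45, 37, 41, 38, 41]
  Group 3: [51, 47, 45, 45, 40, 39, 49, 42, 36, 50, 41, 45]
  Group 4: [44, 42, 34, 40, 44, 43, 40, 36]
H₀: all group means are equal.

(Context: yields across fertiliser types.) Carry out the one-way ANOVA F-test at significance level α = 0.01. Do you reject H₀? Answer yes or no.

reject H₀: no

Group means [46.55, 40.71, 44.17, 40.38], grand mean 43.421
SSB = Σnᵢ(x̄ᵢ−x̄)² = 239.566; SSW = ΣΣ(x−x̄ᵢ)² = 685.698
MSB = 239.566/3 = 79.8552; MSW = 685.698/34 = 20.1676
F = MSB/MSW = 3.9596
df = (3, 34)
p-value (upper-tail) = 0.01594
At α=0.01: p ≥ α → fail to reject H₀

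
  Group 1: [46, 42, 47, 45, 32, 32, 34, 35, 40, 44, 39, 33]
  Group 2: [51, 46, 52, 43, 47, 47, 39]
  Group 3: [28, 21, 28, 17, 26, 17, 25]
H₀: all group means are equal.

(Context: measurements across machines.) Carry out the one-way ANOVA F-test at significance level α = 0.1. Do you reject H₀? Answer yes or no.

reject H₀: yes

Group means [39.08, 46.43, 23.14], grand mean 36.769
SSB = Σnᵢ(x̄ᵢ−x̄)² = 2017.127; SSW = ΣΣ(x−x̄ᵢ)² = 617.488
MSB = 2017.127/2 = 1008.5636; MSW = 617.488/23 = 26.8473
F = MSB/MSW = 37.5667
df = (2, 23)
p-value (upper-tail) = 0.00000
At α=0.1: p < α → reject H₀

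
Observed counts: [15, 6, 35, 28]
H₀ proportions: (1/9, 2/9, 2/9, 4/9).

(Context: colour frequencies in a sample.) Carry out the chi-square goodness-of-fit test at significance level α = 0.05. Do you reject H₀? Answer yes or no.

n = 84; E_i = n·p_i = [9.33, 18.67, 18.67, 37.33]
χ² = (15−9.33)²/9.33 + (6−18.67)²/18.67 + (35−18.67)²/18.67 + (28−37.33)²/37.33 = 28.6607
df = 3
p-value (upper-tail) = 0.00000
At α=0.05: p < α → reject H₀

reject H₀: yes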